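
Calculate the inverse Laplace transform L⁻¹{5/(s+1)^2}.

L⁻¹{n!/(s-a)^(n+1)} = t^n·e^(at) with n=1, a=-1. So L⁻¹{1/(s+1)^2} = t·e^(-t), and L⁻¹{5/(s+1)^2} = (5/1)·t·e^(-t) = 5·t·e^(-t)

Final answer: 5·t·e^(-t)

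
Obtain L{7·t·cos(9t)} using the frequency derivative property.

L{cos(9t)} = s/(s² + 81). Derivative: d/ds[s/(s² + 81)] = [(s² + 81) - s·2s]/(s² + 81)² = (81 - s²)/(s² + 81)². So L{t·cos(9t)} = -F'(s) = (s² - 81)/(s² + 81)². Then L{7·t·cos(9t)} = 7·(s² - 81)/(s² + 81)²

Final answer: 7·(s² - 81)/(s² + 81)²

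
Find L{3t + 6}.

L{3t + 6} = 3·L{t} + 6·L{1} = 3/s² + 6/s

Final answer: 3/s² + 6/s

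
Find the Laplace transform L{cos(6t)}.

L{cos(ωt)} = s/(s² + ω²), so L{cos(6t)} = s/(s² + 36)

Final answer: s/(s² + 36)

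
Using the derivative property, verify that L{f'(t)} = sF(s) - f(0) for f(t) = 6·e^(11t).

f'(t) = 66e^(11t). Direct: L{f'(t)} = 66/(s-11). Property: s·6/(s-11) - 6 = (6s - 6(s-11))/(s-11) = 66/(s-11). ✓

Final answer: 66/(s-11)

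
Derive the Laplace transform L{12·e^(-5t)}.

L{e^(at)} = 1/(s-a), so L{e^(-5t)} = 1/(s+5). Then L{12·e^(-5t)} = 12/(s+5)

Final answer: 12/(s+5)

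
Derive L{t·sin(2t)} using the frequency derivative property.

L{sin(2t)} = 2/(s² + 4). By L{t·f(t)} = -F'(s): -d/ds[2/(s² + 4)] = -(2)·(-2s)/(s² + 4)² = 4s/(s² + 4)²

Final answer: 4s/(s² + 4)²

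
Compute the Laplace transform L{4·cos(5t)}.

L{cos(ωt)} = s/(s² + ω²), so L{cos(5t)} = s/(s² + 25). Then L{4·cos(5t)} = 4·s/(s² + 25) = 4s/(s² + 25)

Final answer: 4s/(s² + 25)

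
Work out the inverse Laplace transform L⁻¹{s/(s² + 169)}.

L⁻¹{s/(s² + 169)} = cos(13t)

Final answer: cos(13t)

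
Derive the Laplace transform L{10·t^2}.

L{t^n} = n!/s^(n+1), so L{t^2} = 2/s^3. Then L{10·t^2} = 10·2/s^3 = 20/s^3

Final answer: 20/s^3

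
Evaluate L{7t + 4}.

L{7t + 4} = 7·L{t} + 4·L{1} = 7/s² + 4/s

Final answer: 7/s² + 4/s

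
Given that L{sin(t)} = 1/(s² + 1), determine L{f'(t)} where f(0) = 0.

L{f'(t)} = s·F(s) - f(0) = s·1/(s² + 1) - 0 = s/(s² + 1)

Final answer: s/(s² + 1)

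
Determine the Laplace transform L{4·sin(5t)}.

L{sin(ωt)} = ω/(s² + ω²), so L{sin(5t)} = 5/(s² + 25). Then L{4·sin(5t)} = 4·5/(s² + 25) = 20/(s² + 25)

Final answer: 20/(s² + 25)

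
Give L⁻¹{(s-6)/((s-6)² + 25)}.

Using frequency shift: L⁻¹{(s-a)/((s-a)² + b²)} = e^(at)cos(bt). Here a=6, b=5

Final answer: e^(6t)·cos(5t)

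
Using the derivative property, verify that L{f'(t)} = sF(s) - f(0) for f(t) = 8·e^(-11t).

f'(t) = -88e^(-11t). Direct: L{f'(t)} = -88/(s+11). Property: s·8/(s+11) - 8 = (8s - 8(s+11))/(s+11) = -88/(s+11). ✓

Final answer: -88/(s+11)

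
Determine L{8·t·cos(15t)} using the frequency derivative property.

L{cos(15t)} = s/(s² + 225). Derivative: d/ds[s/(s² + 225)] = [(s² + 225) - s·2s]/(s² + 225)² = (225 - s²)/(s² + 225)². So L{t·cos(15t)} = -F'(s) = (s² - 225)/(s² + 225)². Then L{8·t·cos(15t)} = 8·(s² - 225)/(s² + 225)²

Final answer: 8·(s² - 225)/(s² + 225)²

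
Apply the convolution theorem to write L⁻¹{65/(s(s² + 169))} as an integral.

65/(s(s² + 169)) = (1/s)·(65/(s² + 169)) = L{1}·L{5·sin(13t)}. So f(t) = 1*(5·sin(13t)) = ∫₀ᵗ 5·sin(13τ) dτ

Final answer: ∫₀ᵗ 5·sin(13τ) dτ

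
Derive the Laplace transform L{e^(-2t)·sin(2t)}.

L{e^(at)·sin(ωt)} = ω/((s-a)² + ω²), so L{e^(-2t)·sin(2t)} = 2/((s+2)² + 4)

Final answer: 2/((s+2)² + 4)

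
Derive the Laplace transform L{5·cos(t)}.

L{cos(ωt)} = s/(s² + ω²), so L{cos(t)} = s/(s² + 1). Then L{5·cos(t)} = 5·s/(s² + 1) = 5s/(s² + 1)

Final answer: 5s/(s² + 1)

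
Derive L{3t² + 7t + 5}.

L{3t² + 7t + 5} = 3·2/s³ + 7/s² + 5/s = 6/s³ + 7/s² + 5/s

Final answer: 6/s³ + 7/s² + 5/s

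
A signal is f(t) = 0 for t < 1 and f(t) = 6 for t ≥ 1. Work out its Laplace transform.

f(t) = 6·u(t-1). L{u(t-1)} = e^(-s)/s, so L{f(t)} = 6·e^(-s)/s

Final answer: 6·e^(-s)/s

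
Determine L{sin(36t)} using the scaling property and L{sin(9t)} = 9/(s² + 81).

Using L{f(at)} = (1/a)F(s/a) with a=4: L{sin(36t)} = (1/4) · 9/((s/4)² + 81) = (1/4) · 9·16/(s² + 1296) = 36/(s² + 1296)

Final answer: 36/(s² + 1296)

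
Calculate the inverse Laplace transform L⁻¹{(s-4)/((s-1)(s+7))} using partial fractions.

Using partial fractions, f(t) = (-3e^t + 11e^(-7t))/8

Final answer: (-3e^t + 11e^(-7t))/8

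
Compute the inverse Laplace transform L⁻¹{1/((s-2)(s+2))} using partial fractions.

Decompose: A/(s-2) + B/(s+2). A = 1/4, B = -1/4. f(t) = (e^(2t) - e^(-2t))/4

Final answer: (e^(2t) - e^(-2t))/4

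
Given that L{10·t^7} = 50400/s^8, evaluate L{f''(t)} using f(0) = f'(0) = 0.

L{f''(t)} = s²F(s) - sf(0) - f'(0) = s²·50400/s^8 - 0 - 0 = 50400/s^6

Final answer: 50400/s^6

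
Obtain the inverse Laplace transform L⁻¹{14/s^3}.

L⁻¹{n!/s^(n+1)} = t^n with n=2. So L⁻¹{2/s^3} = t^2, and L⁻¹{14/s^3} = (14/2)·t^2 = 7·t^2

Final answer: 7·t^2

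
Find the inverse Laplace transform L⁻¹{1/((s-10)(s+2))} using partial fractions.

Decompose: A/(s-10) + B/(s+2). A = 1/12, B = -1/12. f(t) = (e^(10t) - e^(-2t))/12

Final answer: (e^(10t) - e^(-2t))/12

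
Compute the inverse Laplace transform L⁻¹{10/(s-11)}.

L⁻¹{1/(s-a)} = e^(at), so L⁻¹{1/(s-11)} = e^(11t), and L⁻¹{10/(s-11)} = 10·e^(11t)

Final answer: 10·e^(11t)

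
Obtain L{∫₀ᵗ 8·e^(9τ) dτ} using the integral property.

L{∫₀ᵗ f(τ)dτ} = F(s)/s with F(s) = 8/(s-9), so L{∫₀ᵗ 8·e^(9τ) dτ} = 8/(s(s-9))

Final answer: 8/(s(s-9))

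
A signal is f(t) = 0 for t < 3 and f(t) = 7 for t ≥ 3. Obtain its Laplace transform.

f(t) = 7·u(t-3). L{u(t-3)} = e^(-3s)/s, so L{f(t)} = 7·e^(-3s)/s

Final answer: 7·e^(-3s)/s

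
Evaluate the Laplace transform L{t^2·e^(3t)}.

L{t^n·e^(at)} = n!/(s-a)^(n+1), so L{t^2·e^(3t)} = 2/(s-3)^3

Final answer: 2/(s-3)^3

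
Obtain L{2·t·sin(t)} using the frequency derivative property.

L{sin(t)} = 1/(s² + 1). By L{t·f(t)} = -F'(s): -d/ds[1/(s² + 1)] = -(1)·(-2s)/(s² + 1)² = 2s/(s² + 1)². Then L{2·t·sin(t)} = 2·2s/(s² + 1)² = 4s/(s² + 1)²

Final answer: 4s/(s² + 1)²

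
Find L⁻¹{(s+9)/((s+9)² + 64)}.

Using frequency shift: L⁻¹{(s-a)/((s-a)² + b²)} = e^(at)cos(bt). Here a=-9, b=8

Final answer: e^(-9t)·cos(8t)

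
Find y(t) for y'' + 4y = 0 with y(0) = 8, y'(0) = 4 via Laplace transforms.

L{y''} + 4L{y} = 0. s²Y - 8s - 4 + 4Y = 0. Y(s² + 4) = 8s + 4. Y = (8s + 4)/(s² + 4). Inverting: y(t) = 8cos(2t) + 2sin(2t)

Final answer: y(t) = 8cos(2t) + 2sin(2t)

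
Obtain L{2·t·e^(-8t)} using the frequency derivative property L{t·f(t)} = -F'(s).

L{e^(-8t)} = 1/(s+8). By frequency derivative: L{t·e^(-8t)} = -d/ds[1/(s+8)] = -(-1)/(s+8)² = 1/(s+8)². Then L{2·t·e^(-8t)} = 2·1/(s+8)² = 2/(s+8)²

Final answer: 2/(s+8)²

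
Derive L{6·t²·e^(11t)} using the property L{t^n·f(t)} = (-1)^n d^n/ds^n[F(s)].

L{e^(11t)} = 1/(s-11). d/ds[1/(s-11)] = -1/(s-11)². d²/ds²[1/(s-11)] = 2/(s-11)³. So L{t²·e^(11t)} = (-1)² · 2/(s-11)³ = 2/(s-11)³. Then L{6·t²·e^(11t)} = 6·2/(s-11)³ = 12/(s-11)³

Final answer: 12/(s-11)³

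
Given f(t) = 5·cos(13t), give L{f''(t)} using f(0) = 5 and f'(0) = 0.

F(s) = 5s/(s² + 169). L{f''(t)} = s²F(s) - sf(0) - f'(0) = 5s³/(s² + 169) - 5s = (5s³ - 5s(s² + 169))/(s² + 169) = -845s/(s² + 169)

Final answer: -845s/(s² + 169)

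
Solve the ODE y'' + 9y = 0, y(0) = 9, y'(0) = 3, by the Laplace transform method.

L{y''} + 9L{y} = 0. s²Y - 9s - 3 + 9Y = 0. Y(s² + 9) = 9s + 3. Y = (9s + 3)/(s² + 9). Inverting: y(t) = 9cos(3t) + sin(3t)

Final answer: y(t) = 9cos(3t) + sin(3t)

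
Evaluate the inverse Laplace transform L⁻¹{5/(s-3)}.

L⁻¹{1/(s-a)} = e^(at), so L⁻¹{1/(s-3)} = e^(3t), and L⁻¹{5/(s-3)} = 5·e^(3t)

Final answer: 5·e^(3t)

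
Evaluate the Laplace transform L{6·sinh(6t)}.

L{sinh(ωt)} = ω/(s² - ω²), so L{sinh(6t)} = 6/(s² - 36). Then L{6·sinh(6t)} = 6·6/(s² - 36) = 36/(s² - 36)

Final answer: 36/(s² - 36)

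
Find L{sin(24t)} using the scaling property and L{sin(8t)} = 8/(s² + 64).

Using L{f(at)} = (1/a)F(s/a) with a=3: L{sin(24t)} = (1/3) · 8/((s/3)² + 64) = (1/3) · 8·9/(s² + 576) = 24/(s² + 576)

Final answer: 24/(s² + 576)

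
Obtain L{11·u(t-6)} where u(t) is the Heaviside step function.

L{u(t-a)} = e^(-as)/s. Here a=6, so L{u(t-6)} = e^(-6s)/s, and L{11·u(t-6)} = 11·e^(-6s)/s

Final answer: 11·e^(-6s)/s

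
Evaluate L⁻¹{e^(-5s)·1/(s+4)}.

L⁻¹{1/(s+4)} = e^(-4t). By the time shift theorem, L⁻¹{e^(-as)F(s)} = u(t-a)f(t-a) with a=5, so L⁻¹{e^(-5s)·1/(s+4)} = u(t-5)·e^(-4(t-5))

Final answer: u(t-5)·e^(-4(t-5))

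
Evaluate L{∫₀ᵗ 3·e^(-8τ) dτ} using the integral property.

L{∫₀ᵗ f(τ)dτ} = F(s)/s with F(s) = 3/(s+8), so L{∫₀ᵗ 3·e^(-8τ) dτ} = 3/(s(s+8))

Final answer: 3/(s(s+8))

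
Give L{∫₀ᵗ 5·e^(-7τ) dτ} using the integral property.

L{∫₀ᵗ f(τ)dτ} = F(s)/s with F(s) = 5/(s+7), so L{∫₀ᵗ 5·e^(-7τ) dτ} = 5/(s(s+7))

Final answer: 5/(s(s+7))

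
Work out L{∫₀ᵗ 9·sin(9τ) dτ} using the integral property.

L{∫₀ᵗ f(τ)dτ} = F(s)/s with F(s) = 81/(s² + 81), so the result is (81/(s² + 81))/s = 81/(s(s² + 81))

Final answer: 81/(s(s² + 81))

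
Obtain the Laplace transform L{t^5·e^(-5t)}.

L{t^n·e^(at)} = n!/(s-a)^(n+1), so L{t^5·e^(-5t)} = 120/(s+5)^6

Final answer: 120/(s+5)^6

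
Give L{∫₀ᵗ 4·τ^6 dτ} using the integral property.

L{∫₀ᵗ f(τ)dτ} = F(s)/s with f(t) = 4t^6. F(s) = 2880/s^7, so L{∫₀ᵗ 4·τ^6 dτ} = (2880/s^7)/s = 2880/s^8. (Check: ∫₀ᵗ 4·τ^6 dτ = 4t^7/7.)

Final answer: 2880/s^8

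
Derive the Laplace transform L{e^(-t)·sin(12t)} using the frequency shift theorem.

Frequency shift: L{e^(at)f(t)} = F(s-a). L{e^(-t)·sin(12t)} = 12/((s+1)² + 144)

Final answer: 12/((s+1)² + 144)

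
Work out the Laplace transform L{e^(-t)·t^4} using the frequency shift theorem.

L{e^(at)·t^n} = n!/(s-a)^(n+1), so L{e^(-t)·t^4} = 24/(s+1)^5

Final answer: 24/(s+1)^5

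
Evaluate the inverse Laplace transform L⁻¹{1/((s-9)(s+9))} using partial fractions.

Decompose: A/(s-9) + B/(s+9). A = 1/18, B = -1/18. f(t) = (e^(9t) - e^(-9t))/18

Final answer: (e^(9t) - e^(-9t))/18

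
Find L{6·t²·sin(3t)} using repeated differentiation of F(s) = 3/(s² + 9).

F(s) = 3/(s² + 9). F'(s) = -6s/(s² + 9)². F''(s) = -6(9 - 3s²)/(s² + 9)³ = (18s² - 54)/(s² + 9)³. So L{t²·sin(3t)} = (-1)² F''(s) = (18s² - 54)/(s² + 9)³. Then L{6·t²·sin(3t)} = 6·(18s² - 54)/(s² + 9)³ = (108s² - 324)/(s² + 9)³

Final answer: (108s² - 324)/(s² + 9)³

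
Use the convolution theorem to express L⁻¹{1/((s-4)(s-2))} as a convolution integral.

1/((s-4)(s-2)) = (1/(s-4))·(1/(s-2)) = L{e^(4t)}·L{e^(2t)}. So f(t) = e^(4t)*e^(2t) = ∫₀ᵗ e^(4τ)·e^(2(t-τ)) dτ

Final answer: ∫₀ᵗ e^(4τ)·e^(2(t-τ)) dτ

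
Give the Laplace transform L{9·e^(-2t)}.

L{e^(at)} = 1/(s-a), so L{e^(-2t)} = 1/(s+2). Then L{9·e^(-2t)} = 9/(s+2)

Final answer: 9/(s+2)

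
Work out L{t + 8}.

L{t + 8} = L{t} + 8·L{1} = 1/s² + 8/s

Final answer: 1/s² + 8/s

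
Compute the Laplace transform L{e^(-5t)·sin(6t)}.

L{e^(at)·sin(ωt)} = ω/((s-a)² + ω²), so L{e^(-5t)·sin(6t)} = 6/((s+5)² + 36)

Final answer: 6/((s+5)² + 36)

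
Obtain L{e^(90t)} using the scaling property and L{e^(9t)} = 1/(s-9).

Using L{f(at)} = (1/a)F(s/a) with a=10 and f(t) = e^(9t): L{e^(90t)} = (1/10) · 1/((s/10)-9) = (1/10) · 10/(s-90) = 1/(s-90)

Final answer: 1/(s-90)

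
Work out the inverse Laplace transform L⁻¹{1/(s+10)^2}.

L⁻¹{n!/(s-a)^(n+1)} = t^n·e^(at), so L⁻¹{1/(s+10)^2} = t·e^(-10t)

Final answer: t·e^(-10t)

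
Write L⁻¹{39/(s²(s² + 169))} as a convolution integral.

39/(s²(s² + 169)) = (1/s²)·(39/(s² + 169)) = L{t}·L{3·sin(13t)}. So f(t) = t*(3·sin(13t)) = ∫₀ᵗ 3τ·sin(13(t-τ)) dτ

Final answer: ∫₀ᵗ 3τ·sin(13(t-τ)) dτ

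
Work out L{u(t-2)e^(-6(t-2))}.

u(t-a)f(t-a) with f(t)=e^(-6t). L{e^(-6t)} = 1/(s+6). By time shift: e^(-2s)/(s+6)

Final answer: e^(-2s)/(s+6)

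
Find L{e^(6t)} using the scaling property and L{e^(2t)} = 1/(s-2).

Using L{f(at)} = (1/a)F(s/a) with a=3 and f(t) = e^(2t): L{e^(6t)} = (1/3) · 1/((s/3)-2) = (1/3) · 3/(s-6) = 1/(s-6)

Final answer: 1/(s-6)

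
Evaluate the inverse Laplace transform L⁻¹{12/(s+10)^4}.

L⁻¹{n!/(s-a)^(n+1)} = t^n·e^(at) with n=3, a=-10. So L⁻¹{6/(s+10)^4} = t^3·e^(-10t), and L⁻¹{12/(s+10)^4} = (12/6)·t^3·e^(-10t) = 2·t^3·e^(-10t)

Final answer: 2·t^3·e^(-10t)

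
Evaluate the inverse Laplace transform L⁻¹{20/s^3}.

L⁻¹{n!/s^(n+1)} = t^n with n=2. So L⁻¹{2/s^3} = t^2, and L⁻¹{20/s^3} = (20/2)·t^2 = 10·t^2

Final answer: 10·t^2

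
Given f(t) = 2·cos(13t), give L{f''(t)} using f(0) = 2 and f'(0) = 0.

F(s) = 2s/(s² + 169). L{f''(t)} = s²F(s) - sf(0) - f'(0) = 2s³/(s² + 169) - 2s = (2s³ - 2s(s² + 169))/(s² + 169) = -338s/(s² + 169)

Final answer: -338s/(s² + 169)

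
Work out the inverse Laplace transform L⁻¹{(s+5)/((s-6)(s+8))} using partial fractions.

Using partial fractions, f(t) = (11e^(6t) + 3e^(-8t))/14

Final answer: (11e^(6t) + 3e^(-8t))/14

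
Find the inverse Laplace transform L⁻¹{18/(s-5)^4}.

L⁻¹{n!/(s-a)^(n+1)} = t^n·e^(at) with n=3, a=5. So L⁻¹{6/(s-5)^4} = t^3·e^(5t), and L⁻¹{18/(s-5)^4} = (18/6)·t^3·e^(5t) = 3·t^3·e^(5t)

Final answer: 3·t^3·e^(5t)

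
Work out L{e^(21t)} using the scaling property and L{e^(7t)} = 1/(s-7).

Using L{f(at)} = (1/a)F(s/a) with a=3 and f(t) = e^(7t): L{e^(21t)} = (1/3) · 1/((s/3)-7) = (1/3) · 3/(s-21) = 1/(s-21)

Final answer: 1/(s-21)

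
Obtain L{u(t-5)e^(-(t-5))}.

u(t-a)f(t-a) with f(t)=e^(-t). L{e^(-t)} = 1/(s+1). By time shift: e^(-5s)/(s+1)

Final answer: e^(-5s)/(s+1)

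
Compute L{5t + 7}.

L{5t + 7} = 5·L{t} + 7·L{1} = 5/s² + 7/s

Final answer: 5/s² + 7/s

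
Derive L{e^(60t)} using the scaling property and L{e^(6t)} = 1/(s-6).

Using L{f(at)} = (1/a)F(s/a) with a=10 and f(t) = e^(6t): L{e^(60t)} = (1/10) · 1/((s/10)-6) = (1/10) · 10/(s-60) = 1/(s-60)

Final answer: 1/(s-60)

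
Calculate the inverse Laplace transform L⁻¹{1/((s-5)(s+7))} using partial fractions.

Decompose: A/(s-5) + B/(s+7). A = 1/12, B = -1/12. f(t) = (e^(5t) - e^(-7t))/12

Final answer: (e^(5t) - e^(-7t))/12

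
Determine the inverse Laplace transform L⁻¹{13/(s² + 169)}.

L⁻¹{13/(s² + 169)} = sin(13t)

Final answer: sin(13t)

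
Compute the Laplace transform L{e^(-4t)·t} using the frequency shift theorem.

L{e^(at)·t^n} = n!/(s-a)^(n+1), so L{e^(-4t)·t} = 1/(s+4)^2

Final answer: 1/(s+4)^2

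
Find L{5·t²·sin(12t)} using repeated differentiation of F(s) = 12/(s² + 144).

F(s) = 12/(s² + 144). F'(s) = -24s/(s² + 144)². F''(s) = -24(144 - 3s²)/(s² + 144)³ = (72s² - 3456)/(s² + 144)³. So L{t²·sin(12t)} = (-1)² F''(s) = (72s² - 3456)/(s² + 144)³. Then L{5·t²·sin(12t)} = 5·(72s² - 3456)/(s² + 144)³ = (360s² - 17280)/(s² + 144)³

Final answer: (360s² - 17280)/(s² + 144)³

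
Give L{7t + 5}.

L{7t + 5} = 7·L{t} + 5·L{1} = 7/s² + 5/s

Final answer: 7/s² + 5/s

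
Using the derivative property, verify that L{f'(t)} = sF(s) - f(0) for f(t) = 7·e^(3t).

f'(t) = 21e^(3t). Direct: L{f'(t)} = 21/(s-3). Property: s·7/(s-3) - 7 = (7s - 7(s-3))/(s-3) = 21/(s-3). ✓

Final answer: 21/(s-3)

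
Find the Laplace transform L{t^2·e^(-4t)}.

L{t^n·e^(at)} = n!/(s-a)^(n+1), so L{t^2·e^(-4t)} = 2/(s+4)^3

Final answer: 2/(s+4)^3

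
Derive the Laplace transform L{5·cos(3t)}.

L{cos(ωt)} = s/(s² + ω²), so L{cos(3t)} = s/(s² + 9). Then L{5·cos(3t)} = 5·s/(s² + 9) = 5s/(s² + 9)

Final answer: 5s/(s² + 9)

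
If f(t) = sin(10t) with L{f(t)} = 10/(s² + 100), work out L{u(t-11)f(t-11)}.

Time shift theorem: L{u(t-a)f(t-a)} = e^(-as)F(s). Here a=11, F(s) = 10/(s² + 100), so L{u(t-11)f(t-11)} = e^(-11s)·10/(s² + 100)

Final answer: e^(-11s)·10/(s² + 100)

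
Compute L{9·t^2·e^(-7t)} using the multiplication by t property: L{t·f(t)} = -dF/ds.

Using L{t^n·e^(at)} = n!/(s-a)^(n+1), L{t^2·e^(-7t)} = 2/(s+7)^3, so L{9·t^2·e^(-7t)} = 9·2/(s+7)^3 = 18/(s+7)^3

Final answer: 18/(s+7)^3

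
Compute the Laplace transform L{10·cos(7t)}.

L{cos(ωt)} = s/(s² + ω²), so L{cos(7t)} = s/(s² + 49). Then L{10·cos(7t)} = 10·s/(s² + 49) = 10s/(s² + 49)

Final answer: 10s/(s² + 49)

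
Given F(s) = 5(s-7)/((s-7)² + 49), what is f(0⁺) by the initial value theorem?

f(0⁺) = lim_{s→∞} sF(s) = lim_{s→∞} 5s(s-7)/((s-7)² + 49) = 5

Final answer: 5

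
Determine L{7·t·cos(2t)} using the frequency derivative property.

L{cos(2t)} = s/(s² + 4). Derivative: d/ds[s/(s² + 4)] = [(s² + 4) - s·2s]/(s² + 4)² = (4 - s²)/(s² + 4)². So L{t·cos(2t)} = -F'(s) = (s² - 4)/(s² + 4)². Then L{7·t·cos(2t)} = 7·(s² - 4)/(s² + 4)²

Final answer: 7·(s² - 4)/(s² + 4)²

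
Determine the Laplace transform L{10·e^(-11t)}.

L{e^(at)} = 1/(s-a), so L{e^(-11t)} = 1/(s+11). Then L{10·e^(-11t)} = 10/(s+11)

Final answer: 10/(s+11)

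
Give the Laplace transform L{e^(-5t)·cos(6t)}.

L{e^(at)·cos(ωt)} = (s-a)/((s-a)² + ω²), so L{e^(-5t)·cos(6t)} = (s+5)/((s+5)² + 36)

Final answer: (s+5)/((s+5)² + 36)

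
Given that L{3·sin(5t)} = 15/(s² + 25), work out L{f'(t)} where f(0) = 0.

L{f'(t)} = s·F(s) - f(0) = s·15/(s² + 25) - 0 = 15s/(s² + 25)

Final answer: 15s/(s² + 25)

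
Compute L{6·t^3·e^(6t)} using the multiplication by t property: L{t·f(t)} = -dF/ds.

Using L{t^n·e^(at)} = n!/(s-a)^(n+1), L{t^3·e^(6t)} = 6/(s-6)^4, so L{6·t^3·e^(6t)} = 6·6/(s-6)^4 = 36/(s-6)^4

Final answer: 36/(s-6)^4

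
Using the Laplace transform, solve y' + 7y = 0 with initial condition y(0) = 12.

L{y'} + 7L{y} = 0. sY - 12 + 7Y = 0. Y(s+7) = 12. Y = 12/(s+7)

Final answer: y(t) = 12e^(-7t)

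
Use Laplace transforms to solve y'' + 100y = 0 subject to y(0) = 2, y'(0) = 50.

L{y''} + 100L{y} = 0. s²Y - 2s - 50 + 100Y = 0. Y(s² + 100) = 2s + 50. Y = (2s + 50)/(s² + 100). Inverting: y(t) = 2cos(10t) + 5sin(10t)

Final answer: y(t) = 2cos(10t) + 5sin(10t)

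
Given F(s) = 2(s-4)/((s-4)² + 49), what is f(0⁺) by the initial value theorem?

f(0⁺) = lim_{s→∞} sF(s) = lim_{s→∞} 2s(s-4)/((s-4)² + 49) = 2

Final answer: 2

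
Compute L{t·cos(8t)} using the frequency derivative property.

L{cos(8t)} = s/(s² + 64). Derivative: d/ds[s/(s² + 64)] = [(s² + 64) - s·2s]/(s² + 64)² = (64 - s²)/(s² + 64)². So L{t·cos(8t)} = -F'(s) = (s² - 64)/(s² + 64)²

Final answer: (s² - 64)/(s² + 64)²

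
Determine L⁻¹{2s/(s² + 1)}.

This is the form c·s/(s² + a²) with a = 1, c = 2. L⁻¹ = 2·cos(t)

Final answer: 2·cos(t)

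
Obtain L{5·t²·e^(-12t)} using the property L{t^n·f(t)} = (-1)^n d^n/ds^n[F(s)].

L{e^(-12t)} = 1/(s+12). d/ds[1/(s+12)] = -1/(s+12)². d²/ds²[1/(s+12)] = 2/(s+12)³. So L{t²·e^(-12t)} = (-1)² · 2/(s+12)³ = 2/(s+12)³. Then L{5·t²·e^(-12t)} = 5·2/(s+12)³ = 10/(s+12)³

Final answer: 10/(s+12)³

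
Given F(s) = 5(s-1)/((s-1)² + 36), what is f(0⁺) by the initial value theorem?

f(0⁺) = lim_{s→∞} sF(s) = lim_{s→∞} 5s(s-1)/((s-1)² + 36) = 5

Final answer: 5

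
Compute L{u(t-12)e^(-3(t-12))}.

u(t-a)f(t-a) with f(t)=e^(-3t). L{e^(-3t)} = 1/(s+3). By time shift: e^(-12s)/(s+3)

Final answer: e^(-12s)/(s+3)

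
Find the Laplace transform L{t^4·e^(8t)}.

L{t^n·e^(at)} = n!/(s-a)^(n+1), so L{t^4·e^(8t)} = 24/(s-8)^5

Final answer: 24/(s-8)^5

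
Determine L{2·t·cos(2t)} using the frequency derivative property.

L{cos(2t)} = s/(s² + 4). Derivative: d/ds[s/(s² + 4)] = [(s² + 4) - s·2s]/(s² + 4)² = (4 - s²)/(s² + 4)². So L{t·cos(2t)} = -F'(s) = (s² - 4)/(s² + 4)². Then L{2·t·cos(2t)} = 2·(s² - 4)/(s² + 4)²

Final answer: 2·(s² - 4)/(s² + 4)²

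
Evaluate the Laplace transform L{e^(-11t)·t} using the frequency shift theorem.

L{e^(at)·t^n} = n!/(s-a)^(n+1), so L{e^(-11t)·t} = 1/(s+11)^2

Final answer: 1/(s+11)^2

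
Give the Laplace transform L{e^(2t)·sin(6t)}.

L{e^(at)·sin(ωt)} = ω/((s-a)² + ω²), so L{e^(2t)·sin(6t)} = 6/((s-2)² + 36)

Final answer: 6/((s-2)² + 36)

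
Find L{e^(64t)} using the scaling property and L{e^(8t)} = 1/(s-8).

Using L{f(at)} = (1/a)F(s/a) with a=8 and f(t) = e^(8t): L{e^(64t)} = (1/8) · 1/((s/8)-8) = (1/8) · 8/(s-64) = 1/(s-64)

Final answer: 1/(s-64)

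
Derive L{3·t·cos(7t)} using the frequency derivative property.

L{cos(7t)} = s/(s² + 49). Derivative: d/ds[s/(s² + 49)] = [(s² + 49) - s·2s]/(s² + 49)² = (49 - s²)/(s² + 49)². So L{t·cos(7t)} = -F'(s) = (s² - 49)/(s² + 49)². Then L{3·t·cos(7t)} = 3·(s² - 49)/(s² + 49)²

Final answer: 3·(s² - 49)/(s² + 49)²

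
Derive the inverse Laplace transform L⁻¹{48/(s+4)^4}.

L⁻¹{n!/(s-a)^(n+1)} = t^n·e^(at) with n=3, a=-4. So L⁻¹{6/(s+4)^4} = t^3·e^(-4t), and L⁻¹{48/(s+4)^4} = (48/6)·t^3·e^(-4t) = 8·t^3·e^(-4t)

Final answer: 8·t^3·e^(-4t)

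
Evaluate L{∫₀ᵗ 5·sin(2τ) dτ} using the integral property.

L{∫₀ᵗ f(τ)dτ} = F(s)/s with F(s) = 10/(s² + 4), so the result is (10/(s² + 4))/s = 10/(s(s² + 4))

Final answer: 10/(s(s² + 4))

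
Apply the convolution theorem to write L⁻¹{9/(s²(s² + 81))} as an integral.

9/(s²(s² + 81)) = (1/s²)·(9/(s² + 81)) = L{t}·L{sin(9t)}. So f(t) = t*(sin(9t)) = ∫₀ᵗ τ·sin(9(t-τ)) dτ

Final answer: ∫₀ᵗ τ·sin(9(t-τ)) dτ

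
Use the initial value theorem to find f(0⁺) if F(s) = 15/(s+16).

f(0⁺) = lim_{s→∞} s·15/(s+16) = lim_{s→∞} 15s/(s+16) = 15

Final answer: 15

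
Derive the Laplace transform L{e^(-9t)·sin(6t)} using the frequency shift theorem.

Frequency shift: L{e^(at)f(t)} = F(s-a). L{e^(-9t)·sin(6t)} = 6/((s+9)² + 36)

Final answer: 6/((s+9)² + 36)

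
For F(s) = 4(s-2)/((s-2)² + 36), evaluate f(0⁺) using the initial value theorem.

f(0⁺) = lim_{s→∞} sF(s) = lim_{s→∞} 4s(s-2)/((s-2)² + 36) = 4

Final answer: 4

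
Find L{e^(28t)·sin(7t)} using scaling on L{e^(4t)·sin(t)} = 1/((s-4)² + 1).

Scaling with a=7: L{e^(28t)·sin(7t)} = (1/7) · 1/((s/7-4)² + 1). Simplifying: 7/((s-28)² + 49)

Final answer: 7/((s-28)² + 49)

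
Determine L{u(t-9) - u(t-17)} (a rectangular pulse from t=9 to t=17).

L{u(t-a)} = e^(-as)/s. L{u(t-9) - u(t-17)} = (e^(-9s) - e^(-17s))/s

Final answer: (e^(-9s) - e^(-17s))/s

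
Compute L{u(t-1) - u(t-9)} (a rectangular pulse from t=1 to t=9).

L{u(t-a)} = e^(-as)/s. L{u(t-1) - u(t-9)} = (e^(-s) - e^(-9s))/s

Final answer: (e^(-s) - e^(-9s))/s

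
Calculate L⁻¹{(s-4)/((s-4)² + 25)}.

Using frequency shift: L⁻¹{(s-a)/((s-a)² + b²)} = e^(at)cos(bt). Here a=4, b=5

Final answer: e^(4t)·cos(5t)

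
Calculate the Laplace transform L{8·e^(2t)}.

L{e^(at)} = 1/(s-a), so L{e^(2t)} = 1/(s-2). Then L{8·e^(2t)} = 8/(s-2)

Final answer: 8/(s-2)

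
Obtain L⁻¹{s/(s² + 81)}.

This is the form c·s/(s² + a²) with a = 9. L⁻¹ = cos(9t)

Final answer: cos(9t)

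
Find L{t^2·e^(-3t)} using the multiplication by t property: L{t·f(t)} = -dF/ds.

Using L{t^n·e^(at)} = n!/(s-a)^(n+1), L{t^2·e^(-3t)} = 2/(s+3)^3

Final answer: 2/(s+3)^3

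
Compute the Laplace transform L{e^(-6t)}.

L{e^(at)} = 1/(s-a), so L{e^(-6t)} = 1/(s+6)

Final answer: 1/(s+6)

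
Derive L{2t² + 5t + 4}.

L{2t² + 5t + 4} = 2·2/s³ + 5/s² + 4/s = 4/s³ + 5/s² + 4/s

Final answer: 4/s³ + 5/s² + 4/s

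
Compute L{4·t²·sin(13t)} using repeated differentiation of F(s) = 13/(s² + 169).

F(s) = 13/(s² + 169). F'(s) = -26s/(s² + 169)². F''(s) = -26(169 - 3s²)/(s² + 169)³ = (78s² - 4394)/(s² + 169)³. So L{t²·sin(13t)} = (-1)² F''(s) = (78s² - 4394)/(s² + 169)³. Then L{4·t²·sin(13t)} = 4·(78s² - 4394)/(s² + 169)³ = (312s² - 17576)/(s² + 169)³

Final answer: (312s² - 17576)/(s² + 169)³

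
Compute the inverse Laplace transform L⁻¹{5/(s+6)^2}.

L⁻¹{n!/(s-a)^(n+1)} = t^n·e^(at) with n=1, a=-6. So L⁻¹{1/(s+6)^2} = t·e^(-6t), and L⁻¹{5/(s+6)^2} = (5/1)·t·e^(-6t) = 5·t·e^(-6t)

Final answer: 5·t·e^(-6t)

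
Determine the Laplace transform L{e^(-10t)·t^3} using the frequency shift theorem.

L{e^(at)·t^n} = n!/(s-a)^(n+1), so L{e^(-10t)·t^3} = 6/(s+10)^4

Final answer: 6/(s+10)^4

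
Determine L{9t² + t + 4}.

L{9t² + t + 4} = 9·2/s³ + 1/s² + 4/s = 18/s³ + 1/s² + 4/s

Final answer: 18/s³ + 1/s² + 4/s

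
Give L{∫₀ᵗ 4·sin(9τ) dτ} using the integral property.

L{∫₀ᵗ f(τ)dτ} = F(s)/s with F(s) = 36/(s² + 81), so the result is (36/(s² + 81))/s = 36/(s(s² + 81))

Final answer: 36/(s(s² + 81))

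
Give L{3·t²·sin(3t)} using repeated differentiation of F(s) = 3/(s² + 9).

F(s) = 3/(s² + 9). F'(s) = -6s/(s² + 9)². F''(s) = -6(9 - 3s²)/(s² + 9)³ = (18s² - 54)/(s² + 9)³. So L{t²·sin(3t)} = (-1)² F''(s) = (18s² - 54)/(s² + 9)³. Then L{3·t²·sin(3t)} = 3·(18s² - 54)/(s² + 9)³ = (54s² - 162)/(s² + 9)³

Final answer: (54s² - 162)/(s² + 9)³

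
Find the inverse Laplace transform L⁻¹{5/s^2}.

L⁻¹{n!/s^(n+1)} = t^n with n=1. So L⁻¹{1/s^2} = t, and L⁻¹{5/s^2} = (5/1)·t = 5·t

Final answer: 5·t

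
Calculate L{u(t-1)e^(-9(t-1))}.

u(t-a)f(t-a) with f(t)=e^(-9t). L{e^(-9t)} = 1/(s+9). By time shift: e^(-s)/(s+9)

Final answer: e^(-s)/(s+9)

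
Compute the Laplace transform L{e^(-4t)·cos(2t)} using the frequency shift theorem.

Frequency shift: L{e^(at)f(t)} = F(s-a). L{e^(-4t)·cos(2t)} = (s+4)/((s+4)² + 4)

Final answer: (s+4)/((s+4)² + 4)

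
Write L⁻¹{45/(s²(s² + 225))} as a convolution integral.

45/(s²(s² + 225)) = (1/s²)·(45/(s² + 225)) = L{t}·L{3·sin(15t)}. So f(t) = t*(3·sin(15t)) = ∫₀ᵗ 3τ·sin(15(t-τ)) dτ

Final answer: ∫₀ᵗ 3τ·sin(15(t-τ)) dτ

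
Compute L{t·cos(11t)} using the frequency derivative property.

L{cos(11t)} = s/(s² + 121). Derivative: d/ds[s/(s² + 121)] = [(s² + 121) - s·2s]/(s² + 121)² = (121 - s²)/(s² + 121)². So L{t·cos(11t)} = -F'(s) = (s² - 121)/(s² + 121)²

Final answer: (s² - 121)/(s² + 121)²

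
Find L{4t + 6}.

L{4t + 6} = 4·L{t} + 6·L{1} = 4/s² + 6/s

Final answer: 4/s² + 6/s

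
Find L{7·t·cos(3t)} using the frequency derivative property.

L{cos(3t)} = s/(s² + 9). Derivative: d/ds[s/(s² + 9)] = [(s² + 9) - s·2s]/(s² + 9)² = (9 - s²)/(s² + 9)². So L{t·cos(3t)} = -F'(s) = (s² - 9)/(s² + 9)². Then L{7·t·cos(3t)} = 7·(s² - 9)/(s² + 9)²

Final answer: 7·(s² - 9)/(s² + 9)²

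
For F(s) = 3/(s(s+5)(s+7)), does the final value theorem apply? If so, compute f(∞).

Poles of sF(s) = 3/((s+5)(s+7)) are at s = -5 and s = -7, both in the left half-plane. Theorem applies. f(∞) = lim_{s→0} sF(s) = 3/(5·7) = 3/35

Final answer: 3/35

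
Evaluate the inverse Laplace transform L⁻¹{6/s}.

L⁻¹{c/s} = c, so L⁻¹{6/s} = 6

Final answer: 6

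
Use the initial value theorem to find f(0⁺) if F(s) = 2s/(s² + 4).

f(0⁺) = lim_{s→∞} s·2s/(s² + 4) = lim_{s→∞} 2s²/(s² + 4) = 2

Final answer: 2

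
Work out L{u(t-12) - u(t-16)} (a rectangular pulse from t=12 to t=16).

L{u(t-a)} = e^(-as)/s. L{u(t-12) - u(t-16)} = (e^(-12s) - e^(-16s))/s

Final answer: (e^(-12s) - e^(-16s))/s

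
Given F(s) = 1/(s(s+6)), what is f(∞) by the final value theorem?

f(∞) = lim_{s→0} s·1/(s(s+6)) = lim_{s→0} 1/(s+6) = 1/6 = 1/6

Final answer: 1/6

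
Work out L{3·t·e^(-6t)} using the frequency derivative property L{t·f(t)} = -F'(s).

L{e^(-6t)} = 1/(s+6). By frequency derivative: L{t·e^(-6t)} = -d/ds[1/(s+6)] = -(-1)/(s+6)² = 1/(s+6)². Then L{3·t·e^(-6t)} = 3·1/(s+6)² = 3/(s+6)²

Final answer: 3/(s+6)²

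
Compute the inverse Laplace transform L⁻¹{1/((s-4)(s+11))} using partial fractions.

Decompose: A/(s-4) + B/(s+11). A = 1/15, B = -1/15. f(t) = (e^(4t) - e^(-11t))/15

Final answer: (e^(4t) - e^(-11t))/15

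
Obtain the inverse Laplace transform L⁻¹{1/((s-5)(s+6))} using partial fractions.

Decompose: A/(s-5) + B/(s+6). A = 1/11, B = -1/11. f(t) = (e^(5t) - e^(-6t))/11

Final answer: (e^(5t) - e^(-6t))/11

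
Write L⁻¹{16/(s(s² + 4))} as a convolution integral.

16/(s(s² + 4)) = (1/s)·(16/(s² + 4)) = L{1}·L{8·sin(2t)}. So f(t) = 1*(8·sin(2t)) = ∫₀ᵗ 8·sin(2τ) dτ

Final answer: ∫₀ᵗ 8·sin(2τ) dτ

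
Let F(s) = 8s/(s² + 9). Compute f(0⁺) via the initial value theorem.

f(0⁺) = lim_{s→∞} s·8s/(s² + 9) = lim_{s→∞} 8s²/(s² + 9) = 8

Final answer: 8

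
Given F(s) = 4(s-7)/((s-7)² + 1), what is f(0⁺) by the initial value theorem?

f(0⁺) = lim_{s→∞} sF(s) = lim_{s→∞} 4s(s-7)/((s-7)² + 1) = 4

Final answer: 4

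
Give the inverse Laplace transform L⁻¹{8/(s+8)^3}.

L⁻¹{n!/(s-a)^(n+1)} = t^n·e^(at) with n=2, a=-8. So L⁻¹{2/(s+8)^3} = t^2·e^(-8t), and L⁻¹{8/(s+8)^3} = (8/2)·t^2·e^(-8t) = 4·t^2·e^(-8t)

Final answer: 4·t^2·e^(-8t)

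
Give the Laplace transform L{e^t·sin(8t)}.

L{e^(at)·sin(ωt)} = ω/((s-a)² + ω²), so L{e^t·sin(8t)} = 8/((s-1)² + 64)

Final answer: 8/((s-1)² + 64)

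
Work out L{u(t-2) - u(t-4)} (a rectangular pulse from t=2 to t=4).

L{u(t-a)} = e^(-as)/s. L{u(t-2) - u(t-4)} = (e^(-2s) - e^(-4s))/s

Final answer: (e^(-2s) - e^(-4s))/s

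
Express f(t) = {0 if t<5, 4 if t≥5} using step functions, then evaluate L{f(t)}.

f(t) = 4·u(t-5). L{u(t-5)} = e^(-5s)/s, so L{f(t)} = 4·e^(-5s)/s

Final answer: 4·e^(-5s)/s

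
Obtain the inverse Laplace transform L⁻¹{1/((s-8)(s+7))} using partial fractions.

Decompose: A/(s-8) + B/(s+7). A = 1/15, B = -1/15. f(t) = (e^(8t) - e^(-7t))/15

Final answer: (e^(8t) - e^(-7t))/15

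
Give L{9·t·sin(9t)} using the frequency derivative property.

L{sin(9t)} = 9/(s² + 81). By L{t·f(t)} = -F'(s): -d/ds[9/(s² + 81)] = -(9)·(-2s)/(s² + 81)² = 18s/(s² + 81)². Then L{9·t·sin(9t)} = 9·18s/(s² + 81)² = 162s/(s² + 81)²

Final answer: 162s/(s² + 81)²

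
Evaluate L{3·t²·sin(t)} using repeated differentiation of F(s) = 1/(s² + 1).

F(s) = 1/(s² + 1). F'(s) = -2s/(s² + 1)². F''(s) = -2(1 - 3s²)/(s² + 1)³ = (6s² - 2)/(s² + 1)³. So L{t²·sin(t)} = (-1)² F''(s) = (6s² - 2)/(s² + 1)³. Then L{3·t²·sin(t)} = 3·(6s² - 2)/(s² + 1)³ = (18s² - 6)/(s² + 1)³

Final answer: (18s² - 6)/(s² + 1)³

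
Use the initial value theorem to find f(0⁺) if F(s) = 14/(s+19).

f(0⁺) = lim_{s→∞} s·14/(s+19) = lim_{s→∞} 14s/(s+19) = 14

Final answer: 14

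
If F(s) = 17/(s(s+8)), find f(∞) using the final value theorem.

f(∞) = lim_{s→0} s·17/(s(s+8)) = lim_{s→0} 17/(s+8) = 17/8 = 17/8

Final answer: 17/8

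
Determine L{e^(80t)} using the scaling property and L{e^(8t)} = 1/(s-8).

Using L{f(at)} = (1/a)F(s/a) with a=10 and f(t) = e^(8t): L{e^(80t)} = (1/10) · 1/((s/10)-8) = (1/10) · 10/(s-80) = 1/(s-80)

Final answer: 1/(s-80)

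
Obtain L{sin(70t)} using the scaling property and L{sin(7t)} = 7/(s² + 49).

Using L{f(at)} = (1/a)F(s/a) with a=10: L{sin(70t)} = (1/10) · 7/((s/10)² + 49) = (1/10) · 7·100/(s² + 4900) = 70/(s² + 4900)

Final answer: 70/(s² + 4900)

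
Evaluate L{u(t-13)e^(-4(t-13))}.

u(t-a)f(t-a) with f(t)=e^(-4t). L{e^(-4t)} = 1/(s+4). By time shift: e^(-13s)/(s+4)

Final answer: e^(-13s)/(s+4)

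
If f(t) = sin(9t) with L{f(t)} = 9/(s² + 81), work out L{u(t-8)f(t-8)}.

Time shift theorem: L{u(t-a)f(t-a)} = e^(-as)F(s). Here a=8, F(s) = 9/(s² + 81), so L{u(t-8)f(t-8)} = e^(-8s)·9/(s² + 81)

Final answer: e^(-8s)·9/(s² + 81)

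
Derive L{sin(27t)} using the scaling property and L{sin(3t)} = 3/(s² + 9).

Using L{f(at)} = (1/a)F(s/a) with a=9: L{sin(27t)} = (1/9) · 3/((s/9)² + 9) = (1/9) · 3·81/(s² + 729) = 27/(s² + 729)

Final answer: 27/(s² + 729)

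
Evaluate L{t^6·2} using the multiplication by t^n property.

L{2} = 2/s. d^1/ds^1[1/s] = -1/s². d^2/ds^2[1/s] = 2/s^3. d^3/ds^3[1/s] = -6/s^4. d^4/ds^4[1/s] = 24/s^5. d^5/ds^5[1/s] = -120/s^6. d^6/ds^6[1/s] = 720/s^7. So L{t^6} = (-1)^{6}·720/s^7 = 720/s^7. Then L{t^6·2} = 2·720/s^7 = 1440/s^7

Final answer: 1440/s^7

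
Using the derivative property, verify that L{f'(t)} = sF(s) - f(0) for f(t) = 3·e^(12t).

f'(t) = 36e^(12t). Direct: L{f'(t)} = 36/(s-12). Property: s·3/(s-12) - 3 = (3s - 3(s-12))/(s-12) = 36/(s-12). ✓

Final answer: 36/(s-12)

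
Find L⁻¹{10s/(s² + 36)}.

This is the form c·s/(s² + a²) with a = 6, c = 10. L⁻¹ = 10·cos(6t)

Final answer: 10·cos(6t)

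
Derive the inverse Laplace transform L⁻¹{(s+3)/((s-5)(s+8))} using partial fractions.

Using partial fractions, f(t) = (8e^(5t) + 5e^(-8t))/13

Final answer: (8e^(5t) + 5e^(-8t))/13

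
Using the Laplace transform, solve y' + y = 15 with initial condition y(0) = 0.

sY + Y = 15/s. Y = 15/(s(s+1)). Partial fractions: Y = 15/s - 15/(s+1)

Final answer: y(t) = 15(1 - e^(-t))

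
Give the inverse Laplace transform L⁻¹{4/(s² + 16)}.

L⁻¹{4/(s² + 16)} = sin(4t)

Final answer: sin(4t)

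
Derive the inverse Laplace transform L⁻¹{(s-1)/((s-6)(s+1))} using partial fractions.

Using partial fractions, f(t) = (5e^(6t) + 2e^(-t))/7

Final answer: (5e^(6t) + 2e^(-t))/7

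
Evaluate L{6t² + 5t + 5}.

L{6t² + 5t + 5} = 6·2/s³ + 5/s² + 5/s = 12/s³ + 5/s² + 5/s

Final answer: 12/s³ + 5/s² + 5/s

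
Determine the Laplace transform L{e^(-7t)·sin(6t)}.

L{e^(at)·sin(ωt)} = ω/((s-a)² + ω²), so L{e^(-7t)·sin(6t)} = 6/((s+7)² + 36)

Final answer: 6/((s+7)² + 36)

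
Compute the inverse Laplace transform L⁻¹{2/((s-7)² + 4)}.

Using frequency shift, L⁻¹{2/((s-7)² + 4)} = e^(7t)·sin(2t)

Final answer: e^(7t)·sin(2t)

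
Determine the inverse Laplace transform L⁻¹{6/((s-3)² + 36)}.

Using frequency shift, L⁻¹{6/((s-3)² + 36)} = e^(3t)·sin(6t)

Final answer: e^(3t)·sin(6t)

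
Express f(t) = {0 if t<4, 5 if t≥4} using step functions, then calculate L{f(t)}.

f(t) = 5·u(t-4). L{u(t-4)} = e^(-4s)/s, so L{f(t)} = 5·e^(-4s)/s

Final answer: 5·e^(-4s)/s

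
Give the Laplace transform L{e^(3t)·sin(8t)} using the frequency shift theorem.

Frequency shift: L{e^(at)f(t)} = F(s-a). L{e^(3t)·sin(8t)} = 8/((s-3)² + 64)

Final answer: 8/((s-3)² + 64)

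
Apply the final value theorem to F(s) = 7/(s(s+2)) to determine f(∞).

f(∞) = lim_{s→0} s·7/(s(s+2)) = lim_{s→0} 7/(s+2) = 7/2 = 7/2

Final answer: 7/2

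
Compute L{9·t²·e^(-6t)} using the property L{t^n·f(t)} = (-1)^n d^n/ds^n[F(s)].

L{e^(-6t)} = 1/(s+6). d/ds[1/(s+6)] = -1/(s+6)². d²/ds²[1/(s+6)] = 2/(s+6)³. So L{t²·e^(-6t)} = (-1)² · 2/(s+6)³ = 2/(s+6)³. Then L{9·t²·e^(-6t)} = 9·2/(s+6)³ = 18/(s+6)³

Final answer: 18/(s+6)³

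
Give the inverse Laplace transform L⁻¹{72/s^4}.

L⁻¹{n!/s^(n+1)} = t^n with n=3. So L⁻¹{6/s^4} = t^3, and L⁻¹{72/s^4} = (72/6)·t^3 = 12·t^3

Final answer: 12·t^3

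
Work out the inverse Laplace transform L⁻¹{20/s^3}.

L⁻¹{n!/s^(n+1)} = t^n with n=2. So L⁻¹{2/s^3} = t^2, and L⁻¹{20/s^3} = (20/2)·t^2 = 10·t^2

Final answer: 10·t^2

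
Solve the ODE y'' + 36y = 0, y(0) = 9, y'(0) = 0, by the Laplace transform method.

L{y''} + 36L{y} = 0. s²Y - 9s - 0 + 36Y = 0. Y(s² + 36) = 9s. Y = (9s)/(s² + 36). Inverting: y(t) = 9cos(6t)

Final answer: y(t) = 9cos(6t)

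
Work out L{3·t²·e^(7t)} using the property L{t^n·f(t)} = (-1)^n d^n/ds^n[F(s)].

L{e^(7t)} = 1/(s-7). d/ds[1/(s-7)] = -1/(s-7)². d²/ds²[1/(s-7)] = 2/(s-7)³. So L{t²·e^(7t)} = (-1)² · 2/(s-7)³ = 2/(s-7)³. Then L{3·t²·e^(7t)} = 3·2/(s-7)³ = 6/(s-7)³

Final answer: 6/(s-7)³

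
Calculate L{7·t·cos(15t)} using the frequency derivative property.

L{cos(15t)} = s/(s² + 225). Derivative: d/ds[s/(s² + 225)] = [(s² + 225) - s·2s]/(s² + 225)² = (225 - s²)/(s² + 225)². So L{t·cos(15t)} = -F'(s) = (s² - 225)/(s² + 225)². Then L{7·t·cos(15t)} = 7·(s² - 225)/(s² + 225)²

Final answer: 7·(s² - 225)/(s² + 225)²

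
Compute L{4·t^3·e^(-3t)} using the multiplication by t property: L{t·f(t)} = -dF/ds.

Using L{t^n·e^(at)} = n!/(s-a)^(n+1), L{t^3·e^(-3t)} = 6/(s+3)^4, so L{4·t^3·e^(-3t)} = 4·6/(s+3)^4 = 24/(s+3)^4

Final answer: 24/(s+3)^4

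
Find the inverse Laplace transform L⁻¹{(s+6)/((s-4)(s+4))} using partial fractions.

Using partial fractions, f(t) = (10e^(4t) - 2e^(-4t))/8

Final answer: (10e^(4t) - 2e^(-4t))/8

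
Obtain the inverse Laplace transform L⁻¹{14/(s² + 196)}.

L⁻¹{14/(s² + 196)} = sin(14t)

Final answer: sin(14t)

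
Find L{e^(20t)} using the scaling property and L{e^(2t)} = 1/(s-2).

Using L{f(at)} = (1/a)F(s/a) with a=10 and f(t) = e^(2t): L{e^(20t)} = (1/10) · 1/((s/10)-2) = (1/10) · 10/(s-20) = 1/(s-20)

Final answer: 1/(s-20)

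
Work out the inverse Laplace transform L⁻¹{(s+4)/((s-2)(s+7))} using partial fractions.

Using partial fractions, f(t) = (6e^(2t) + 3e^(-7t))/9

Final answer: (6e^(2t) + 3e^(-7t))/9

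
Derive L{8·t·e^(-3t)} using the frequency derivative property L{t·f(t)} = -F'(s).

L{e^(-3t)} = 1/(s+3). By frequency derivative: L{t·e^(-3t)} = -d/ds[1/(s+3)] = -(-1)/(s+3)² = 1/(s+3)². Then L{8·t·e^(-3t)} = 8·1/(s+3)² = 8/(s+3)²

Final answer: 8/(s+3)²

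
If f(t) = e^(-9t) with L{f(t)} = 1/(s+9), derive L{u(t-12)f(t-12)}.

Time shift theorem: L{u(t-a)f(t-a)} = e^(-as)F(s). Here a=12, F(s) = 1/(s+9), so L{u(t-12)f(t-12)} = e^(-12s)·1/(s+9)

Final answer: e^(-12s)·1/(s+9)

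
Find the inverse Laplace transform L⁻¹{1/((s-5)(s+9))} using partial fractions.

Decompose: A/(s-5) + B/(s+9). A = 1/14, B = -1/14. f(t) = (e^(5t) - e^(-9t))/14

Final answer: (e^(5t) - e^(-9t))/14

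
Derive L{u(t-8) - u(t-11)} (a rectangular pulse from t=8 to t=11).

L{u(t-a)} = e^(-as)/s. L{u(t-8) - u(t-11)} = (e^(-8s) - e^(-11s))/s

Final answer: (e^(-8s) - e^(-11s))/s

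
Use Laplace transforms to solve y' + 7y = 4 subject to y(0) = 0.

sY + 7Y = 4/s. Y = 4/(s(s+7)). Partial fractions: Y = 4/7/s - 4/7/(s+7)

Final answer: y(t) = 4/7(1 - e^(-7t))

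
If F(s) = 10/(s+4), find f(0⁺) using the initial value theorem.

f(0⁺) = lim_{s→∞} s·10/(s+4) = lim_{s→∞} 10s/(s+4) = 10

Final answer: 10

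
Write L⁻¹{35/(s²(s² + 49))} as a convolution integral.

35/(s²(s² + 49)) = (1/s²)·(35/(s² + 49)) = L{t}·L{5·sin(7t)}. So f(t) = t*(5·sin(7t)) = ∫₀ᵗ 5τ·sin(7(t-τ)) dτ

Final answer: ∫₀ᵗ 5τ·sin(7(t-τ)) dτ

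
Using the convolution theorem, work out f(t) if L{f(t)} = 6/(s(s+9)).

6/(s(s+9)) = (6/s)·(1/(s+9)) = L{6}·L{e^(-9t)}. By convolution, f(t) = 6*e^(-9t) = ∫₀ᵗ 6·e^(-9τ) dτ = 6·(1 - e^(-9t))/9

Final answer: 6·(1 - e^(-9t))/9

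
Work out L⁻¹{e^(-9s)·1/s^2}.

L⁻¹{1/s^2} = t. By the time shift theorem, L⁻¹{e^(-as)F(s)} = u(t-a)f(t-a) with a=9, so L⁻¹{e^(-9s)·1/s^2} = u(t-9)·(t-9)

Final answer: u(t-9)·(t-9)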